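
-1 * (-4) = 4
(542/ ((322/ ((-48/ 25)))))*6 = -19.39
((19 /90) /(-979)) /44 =-19 /3876840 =-0.00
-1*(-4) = 4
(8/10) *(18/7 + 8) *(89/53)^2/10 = 1172308/491575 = 2.38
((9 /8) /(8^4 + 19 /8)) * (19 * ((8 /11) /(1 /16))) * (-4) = -9728 /40073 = -0.24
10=10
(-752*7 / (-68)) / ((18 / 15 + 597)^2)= 32900 / 152083377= 0.00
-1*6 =-6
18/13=1.38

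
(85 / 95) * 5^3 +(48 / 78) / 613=16934277 / 151411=111.84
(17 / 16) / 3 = 17 / 48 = 0.35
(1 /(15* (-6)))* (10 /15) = -1 /135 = -0.01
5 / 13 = 0.38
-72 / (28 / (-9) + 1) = 648 / 19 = 34.11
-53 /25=-2.12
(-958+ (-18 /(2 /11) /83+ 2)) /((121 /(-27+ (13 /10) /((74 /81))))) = 1503693369 /7431820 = 202.33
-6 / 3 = -2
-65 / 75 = -13 / 15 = -0.87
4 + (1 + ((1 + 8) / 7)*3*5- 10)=100 / 7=14.29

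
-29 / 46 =-0.63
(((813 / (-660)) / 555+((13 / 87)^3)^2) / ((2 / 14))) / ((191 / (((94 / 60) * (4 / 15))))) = -12822593731367777 / 379223999863162121250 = -0.00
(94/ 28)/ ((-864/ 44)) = -0.17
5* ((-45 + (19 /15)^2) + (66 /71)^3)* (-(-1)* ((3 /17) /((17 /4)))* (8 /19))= -109758604928 /29479339515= -3.72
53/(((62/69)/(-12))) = -21942/31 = -707.81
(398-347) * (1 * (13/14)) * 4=1326/7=189.43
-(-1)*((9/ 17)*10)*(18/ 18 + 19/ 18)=185/ 17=10.88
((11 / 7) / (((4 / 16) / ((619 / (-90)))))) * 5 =-216.16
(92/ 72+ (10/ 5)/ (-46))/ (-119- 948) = -511/ 441738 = -0.00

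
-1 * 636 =-636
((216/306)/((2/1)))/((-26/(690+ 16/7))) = -14538/1547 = -9.40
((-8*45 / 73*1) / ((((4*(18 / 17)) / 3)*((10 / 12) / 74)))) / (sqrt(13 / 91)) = -22644*sqrt(7) / 73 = -820.69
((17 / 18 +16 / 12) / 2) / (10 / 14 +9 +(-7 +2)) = 287 / 1188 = 0.24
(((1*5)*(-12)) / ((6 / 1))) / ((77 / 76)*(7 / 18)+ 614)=-13680 / 840491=-0.02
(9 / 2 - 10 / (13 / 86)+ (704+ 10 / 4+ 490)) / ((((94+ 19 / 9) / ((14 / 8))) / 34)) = 702.56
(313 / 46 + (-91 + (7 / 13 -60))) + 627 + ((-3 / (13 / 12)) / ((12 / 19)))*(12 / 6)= 283795 / 598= 474.57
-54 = -54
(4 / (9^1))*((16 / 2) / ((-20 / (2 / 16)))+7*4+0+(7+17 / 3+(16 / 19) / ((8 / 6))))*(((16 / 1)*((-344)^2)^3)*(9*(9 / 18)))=623377288324714594304 / 285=2187288730963910857.21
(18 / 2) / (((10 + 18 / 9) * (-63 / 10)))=-5 / 42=-0.12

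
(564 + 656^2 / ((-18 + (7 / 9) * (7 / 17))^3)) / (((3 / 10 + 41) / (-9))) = -24741560984472 / 233552120975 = -105.94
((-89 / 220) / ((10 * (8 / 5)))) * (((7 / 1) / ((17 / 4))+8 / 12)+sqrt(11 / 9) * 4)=-0.17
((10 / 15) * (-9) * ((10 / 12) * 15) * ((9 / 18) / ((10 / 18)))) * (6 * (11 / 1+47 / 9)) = -6570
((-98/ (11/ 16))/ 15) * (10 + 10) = -6272/ 33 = -190.06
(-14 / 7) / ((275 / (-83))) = 166 / 275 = 0.60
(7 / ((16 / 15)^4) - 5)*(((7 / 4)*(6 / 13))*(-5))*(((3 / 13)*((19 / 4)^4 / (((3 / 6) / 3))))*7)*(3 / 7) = -9862735634325 / 2835349504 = -3478.49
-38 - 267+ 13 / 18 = -5477 / 18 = -304.28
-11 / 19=-0.58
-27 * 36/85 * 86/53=-83592/4505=-18.56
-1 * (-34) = 34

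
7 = 7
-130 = -130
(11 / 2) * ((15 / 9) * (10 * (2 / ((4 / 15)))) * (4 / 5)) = 550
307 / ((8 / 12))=921 / 2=460.50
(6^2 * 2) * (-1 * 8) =-576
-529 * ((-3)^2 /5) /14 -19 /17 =-82267 /1190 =-69.13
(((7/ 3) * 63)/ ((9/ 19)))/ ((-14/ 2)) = -44.33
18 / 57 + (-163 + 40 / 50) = -15379 / 95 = -161.88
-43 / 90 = -0.48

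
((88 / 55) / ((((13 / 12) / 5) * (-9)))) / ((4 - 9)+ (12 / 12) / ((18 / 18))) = 8 / 39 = 0.21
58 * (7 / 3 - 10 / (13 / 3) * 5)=-20822 / 39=-533.90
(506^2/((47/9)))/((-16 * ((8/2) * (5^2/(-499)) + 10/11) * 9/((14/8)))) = -2459417807/2925280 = -840.75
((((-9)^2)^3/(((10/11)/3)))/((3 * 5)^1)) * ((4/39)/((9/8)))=10659.10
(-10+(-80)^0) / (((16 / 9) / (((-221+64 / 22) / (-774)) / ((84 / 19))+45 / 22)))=-411393 / 38528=-10.68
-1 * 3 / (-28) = 3 / 28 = 0.11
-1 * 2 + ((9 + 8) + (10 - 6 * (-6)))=61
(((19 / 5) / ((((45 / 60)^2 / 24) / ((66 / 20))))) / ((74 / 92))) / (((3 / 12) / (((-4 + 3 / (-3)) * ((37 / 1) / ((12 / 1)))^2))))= -5691488 / 45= -126477.51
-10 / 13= -0.77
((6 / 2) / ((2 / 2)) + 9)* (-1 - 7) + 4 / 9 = -860 / 9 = -95.56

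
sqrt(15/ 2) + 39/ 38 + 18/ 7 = sqrt(30)/ 2 + 957/ 266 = 6.34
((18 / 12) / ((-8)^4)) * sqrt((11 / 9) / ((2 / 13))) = sqrt(286) / 16384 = 0.00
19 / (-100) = -19 / 100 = -0.19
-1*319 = -319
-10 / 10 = -1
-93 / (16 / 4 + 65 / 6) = -558 / 89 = -6.27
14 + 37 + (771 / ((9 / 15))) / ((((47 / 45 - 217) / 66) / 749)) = -1429012716 / 4859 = -294096.05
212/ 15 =14.13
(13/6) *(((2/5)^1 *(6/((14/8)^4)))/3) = 6656/36015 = 0.18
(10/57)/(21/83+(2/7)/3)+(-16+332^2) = 1271034674/11533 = 110208.50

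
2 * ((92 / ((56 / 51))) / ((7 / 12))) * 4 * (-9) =-506736 / 49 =-10341.55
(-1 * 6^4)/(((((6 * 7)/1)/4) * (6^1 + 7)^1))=-864/91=-9.49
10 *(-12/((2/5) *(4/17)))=-1275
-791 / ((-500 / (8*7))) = 11074 / 125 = 88.59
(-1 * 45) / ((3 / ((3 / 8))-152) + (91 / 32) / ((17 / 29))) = 24480 / 75697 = 0.32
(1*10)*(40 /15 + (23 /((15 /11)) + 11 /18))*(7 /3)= 12691 /27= 470.04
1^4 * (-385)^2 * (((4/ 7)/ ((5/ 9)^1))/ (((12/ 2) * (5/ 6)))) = 30492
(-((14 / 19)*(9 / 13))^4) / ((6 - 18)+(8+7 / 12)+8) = -3024568512 / 204715394455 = -0.01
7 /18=0.39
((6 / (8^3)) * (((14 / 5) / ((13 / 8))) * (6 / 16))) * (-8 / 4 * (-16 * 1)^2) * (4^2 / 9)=-448 / 65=-6.89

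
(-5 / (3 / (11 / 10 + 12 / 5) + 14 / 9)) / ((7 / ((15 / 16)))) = -675 / 2432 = -0.28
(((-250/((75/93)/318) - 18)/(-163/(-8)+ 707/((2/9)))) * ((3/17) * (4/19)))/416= -295794/107557385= -0.00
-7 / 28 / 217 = -1 / 868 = -0.00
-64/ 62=-32/ 31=-1.03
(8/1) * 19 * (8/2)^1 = 608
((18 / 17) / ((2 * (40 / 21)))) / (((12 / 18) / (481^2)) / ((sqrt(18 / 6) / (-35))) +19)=918271809 * sqrt(3) / 35478086174376316 +5189905794907197 / 354780861743763160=0.01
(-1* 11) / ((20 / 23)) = -253 / 20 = -12.65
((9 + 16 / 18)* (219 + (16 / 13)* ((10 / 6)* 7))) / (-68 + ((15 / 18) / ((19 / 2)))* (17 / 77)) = -33.95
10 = 10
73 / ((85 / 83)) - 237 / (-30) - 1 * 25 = 9211 / 170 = 54.18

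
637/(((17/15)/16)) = 152880/17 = 8992.94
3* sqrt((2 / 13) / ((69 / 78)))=6* sqrt(23) / 23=1.25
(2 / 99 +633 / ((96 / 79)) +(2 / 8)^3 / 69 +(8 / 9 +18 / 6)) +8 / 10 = 127661509 / 242880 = 525.62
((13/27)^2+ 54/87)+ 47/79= 2417444/1670139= 1.45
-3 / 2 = -1.50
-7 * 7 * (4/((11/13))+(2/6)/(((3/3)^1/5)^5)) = -1692019/33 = -51273.30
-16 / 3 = -5.33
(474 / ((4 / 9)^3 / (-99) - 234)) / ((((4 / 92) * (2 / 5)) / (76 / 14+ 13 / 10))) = -185293340991 / 236433092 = -783.70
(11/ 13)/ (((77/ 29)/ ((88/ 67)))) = 2552/ 6097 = 0.42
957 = 957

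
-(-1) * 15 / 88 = 15 / 88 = 0.17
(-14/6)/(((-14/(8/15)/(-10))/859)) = -6872/9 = -763.56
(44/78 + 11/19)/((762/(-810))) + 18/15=-2361/156845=-0.02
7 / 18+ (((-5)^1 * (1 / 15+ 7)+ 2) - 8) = -737 / 18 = -40.94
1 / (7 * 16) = 1 / 112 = 0.01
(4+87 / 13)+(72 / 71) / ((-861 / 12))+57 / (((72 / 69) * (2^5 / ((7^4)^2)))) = 667344101356041 / 67814656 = 9840706.14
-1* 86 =-86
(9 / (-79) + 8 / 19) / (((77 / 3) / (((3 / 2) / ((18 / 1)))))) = 461 / 462308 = 0.00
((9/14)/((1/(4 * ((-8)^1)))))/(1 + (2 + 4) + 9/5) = -180/77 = -2.34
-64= -64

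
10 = 10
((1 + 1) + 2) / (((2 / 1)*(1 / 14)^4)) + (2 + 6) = 76840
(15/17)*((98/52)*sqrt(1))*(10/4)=4.16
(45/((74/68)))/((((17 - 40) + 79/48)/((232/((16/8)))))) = -224.63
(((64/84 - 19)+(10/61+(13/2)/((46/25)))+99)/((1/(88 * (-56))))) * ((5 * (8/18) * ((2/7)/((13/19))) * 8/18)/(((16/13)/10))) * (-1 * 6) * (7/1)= 6656965673600/113643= 58577876.98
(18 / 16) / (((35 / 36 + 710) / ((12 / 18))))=27 / 25595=0.00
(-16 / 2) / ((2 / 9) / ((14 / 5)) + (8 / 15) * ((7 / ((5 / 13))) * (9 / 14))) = -12600 / 9953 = -1.27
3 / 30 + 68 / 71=751 / 710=1.06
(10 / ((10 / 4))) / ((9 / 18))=8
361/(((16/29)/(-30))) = -157035/8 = -19629.38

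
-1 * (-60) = 60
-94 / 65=-1.45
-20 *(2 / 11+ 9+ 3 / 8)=-4205 / 22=-191.14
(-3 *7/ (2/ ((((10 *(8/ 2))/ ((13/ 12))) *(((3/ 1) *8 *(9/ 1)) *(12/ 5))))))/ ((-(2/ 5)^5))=19626923.08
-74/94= -37/47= -0.79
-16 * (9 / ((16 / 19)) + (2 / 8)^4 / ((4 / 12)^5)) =-2979 / 16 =-186.19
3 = 3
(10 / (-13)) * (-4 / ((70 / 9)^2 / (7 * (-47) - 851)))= -38232 / 637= -60.02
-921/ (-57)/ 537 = 307/ 10203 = 0.03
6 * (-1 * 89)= -534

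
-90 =-90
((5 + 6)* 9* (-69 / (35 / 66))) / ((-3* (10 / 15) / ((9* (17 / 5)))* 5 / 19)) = 655304661 / 875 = 748919.61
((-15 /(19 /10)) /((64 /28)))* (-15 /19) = 7875 /2888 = 2.73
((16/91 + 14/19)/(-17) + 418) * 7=12284696/4199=2925.62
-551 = -551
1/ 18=0.06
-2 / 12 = -1 / 6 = -0.17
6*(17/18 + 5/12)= 49/6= 8.17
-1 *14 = -14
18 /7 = 2.57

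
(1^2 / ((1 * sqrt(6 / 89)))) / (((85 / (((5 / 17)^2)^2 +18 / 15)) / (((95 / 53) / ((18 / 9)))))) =9580769 * sqrt(534) / 4515145260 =0.05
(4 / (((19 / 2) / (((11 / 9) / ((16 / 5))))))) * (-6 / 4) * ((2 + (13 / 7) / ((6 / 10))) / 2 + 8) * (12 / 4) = -24365 / 3192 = -7.63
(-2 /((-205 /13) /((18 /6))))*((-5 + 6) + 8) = 702 /205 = 3.42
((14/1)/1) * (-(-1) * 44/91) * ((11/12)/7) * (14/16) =121/156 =0.78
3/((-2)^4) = 3/16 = 0.19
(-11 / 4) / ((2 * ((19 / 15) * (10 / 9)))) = -297 / 304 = -0.98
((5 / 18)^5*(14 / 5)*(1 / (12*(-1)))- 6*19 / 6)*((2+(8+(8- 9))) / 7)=-215415127 / 8817984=-24.43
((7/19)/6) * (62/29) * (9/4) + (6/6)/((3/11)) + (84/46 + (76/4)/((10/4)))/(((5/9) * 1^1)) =79569947/3801900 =20.93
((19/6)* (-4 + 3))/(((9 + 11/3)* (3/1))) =-1/12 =-0.08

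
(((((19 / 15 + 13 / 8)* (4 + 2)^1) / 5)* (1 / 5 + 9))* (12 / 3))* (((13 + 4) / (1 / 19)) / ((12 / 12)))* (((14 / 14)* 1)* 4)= 20622904 / 125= 164983.23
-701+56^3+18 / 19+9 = 3323574 / 19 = 174924.95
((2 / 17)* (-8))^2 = 0.89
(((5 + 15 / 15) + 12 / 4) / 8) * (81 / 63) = 81 / 56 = 1.45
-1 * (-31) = 31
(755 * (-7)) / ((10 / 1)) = -1057 / 2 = -528.50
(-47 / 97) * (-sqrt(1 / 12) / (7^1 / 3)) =47 * sqrt(3) / 1358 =0.06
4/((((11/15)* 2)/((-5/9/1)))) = -50/33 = -1.52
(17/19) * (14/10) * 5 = 119/19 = 6.26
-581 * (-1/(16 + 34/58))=16849/481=35.03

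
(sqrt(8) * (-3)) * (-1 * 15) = 90 * sqrt(2) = 127.28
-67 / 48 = -1.40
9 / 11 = 0.82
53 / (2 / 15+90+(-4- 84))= 795 / 32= 24.84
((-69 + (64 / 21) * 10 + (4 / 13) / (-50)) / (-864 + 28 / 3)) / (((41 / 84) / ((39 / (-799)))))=-2366703 / 524962975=-0.00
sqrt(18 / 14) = 3*sqrt(7) / 7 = 1.13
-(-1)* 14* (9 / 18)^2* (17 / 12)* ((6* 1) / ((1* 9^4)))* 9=119 / 2916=0.04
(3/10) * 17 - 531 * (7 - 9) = 10671/10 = 1067.10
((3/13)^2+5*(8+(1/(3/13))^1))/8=7823/1014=7.71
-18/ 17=-1.06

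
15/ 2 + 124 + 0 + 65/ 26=134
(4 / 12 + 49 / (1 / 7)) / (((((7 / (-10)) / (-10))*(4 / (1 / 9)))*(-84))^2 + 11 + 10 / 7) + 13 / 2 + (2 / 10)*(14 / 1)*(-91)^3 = -12412529073764987 / 5882736690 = -2109992.29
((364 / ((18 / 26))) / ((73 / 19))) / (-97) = -89908 / 63729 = -1.41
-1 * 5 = -5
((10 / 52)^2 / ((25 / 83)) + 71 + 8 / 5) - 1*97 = -82057 / 3380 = -24.28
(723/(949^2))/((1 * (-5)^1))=-723/4503005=-0.00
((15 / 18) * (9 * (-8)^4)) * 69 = 2119680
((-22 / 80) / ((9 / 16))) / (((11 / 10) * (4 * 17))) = -0.01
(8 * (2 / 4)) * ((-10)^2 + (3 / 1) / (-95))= 37988 / 95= 399.87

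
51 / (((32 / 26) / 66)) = 21879 / 8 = 2734.88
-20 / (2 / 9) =-90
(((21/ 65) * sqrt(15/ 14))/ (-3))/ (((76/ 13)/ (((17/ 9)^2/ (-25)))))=289 * sqrt(210)/ 1539000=0.00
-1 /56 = -0.02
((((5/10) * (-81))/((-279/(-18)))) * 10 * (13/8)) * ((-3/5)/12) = 1053/496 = 2.12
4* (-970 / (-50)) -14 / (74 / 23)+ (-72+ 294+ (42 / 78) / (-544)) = 386278417 / 1308320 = 295.25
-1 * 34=-34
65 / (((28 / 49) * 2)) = 56.88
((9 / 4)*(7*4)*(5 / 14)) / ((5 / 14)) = 63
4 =4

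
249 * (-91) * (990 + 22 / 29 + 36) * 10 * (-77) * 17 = 8831749486560 / 29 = 304543085743.45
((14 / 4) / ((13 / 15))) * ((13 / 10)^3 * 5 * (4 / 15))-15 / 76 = 11051 / 950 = 11.63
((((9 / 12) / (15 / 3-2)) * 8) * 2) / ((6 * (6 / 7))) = 7 / 9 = 0.78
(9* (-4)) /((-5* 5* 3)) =12 /25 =0.48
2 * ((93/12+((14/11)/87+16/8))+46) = 213467/1914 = 111.53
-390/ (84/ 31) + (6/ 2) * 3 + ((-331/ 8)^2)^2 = 84021420375/ 28672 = 2930434.58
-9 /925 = -0.01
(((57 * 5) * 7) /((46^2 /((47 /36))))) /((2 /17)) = 531335 /50784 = 10.46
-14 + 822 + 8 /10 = 4044 /5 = 808.80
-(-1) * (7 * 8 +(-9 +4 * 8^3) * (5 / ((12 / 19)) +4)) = 292249 / 12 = 24354.08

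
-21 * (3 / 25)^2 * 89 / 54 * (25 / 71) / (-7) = 89 / 3550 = 0.03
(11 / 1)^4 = 14641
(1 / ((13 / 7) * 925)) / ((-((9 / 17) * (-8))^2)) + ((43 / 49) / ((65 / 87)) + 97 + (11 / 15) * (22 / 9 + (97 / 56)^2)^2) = 3446000047027399 / 28737134899200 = 119.91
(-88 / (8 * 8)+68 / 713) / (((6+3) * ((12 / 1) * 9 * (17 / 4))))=-811 / 2618136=-0.00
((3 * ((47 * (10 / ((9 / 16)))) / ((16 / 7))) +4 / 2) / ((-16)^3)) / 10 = -103 / 3840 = -0.03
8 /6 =4 /3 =1.33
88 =88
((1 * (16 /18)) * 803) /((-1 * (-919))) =6424 /8271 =0.78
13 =13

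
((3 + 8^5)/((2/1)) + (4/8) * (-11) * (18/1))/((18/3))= 32573/12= 2714.42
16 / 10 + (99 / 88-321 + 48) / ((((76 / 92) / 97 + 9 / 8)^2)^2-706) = 9463091323569026536 / 4764912792102147185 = 1.99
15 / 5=3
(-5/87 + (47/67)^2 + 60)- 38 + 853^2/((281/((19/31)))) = 5475412461377/3402020073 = 1609.46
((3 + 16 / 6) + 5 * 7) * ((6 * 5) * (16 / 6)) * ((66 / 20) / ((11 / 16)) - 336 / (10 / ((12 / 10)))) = -577792 / 5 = -115558.40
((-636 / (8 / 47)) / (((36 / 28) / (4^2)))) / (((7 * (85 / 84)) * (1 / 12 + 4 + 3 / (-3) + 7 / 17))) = -6695808 / 3565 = -1878.21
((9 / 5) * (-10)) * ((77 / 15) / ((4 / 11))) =-2541 / 10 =-254.10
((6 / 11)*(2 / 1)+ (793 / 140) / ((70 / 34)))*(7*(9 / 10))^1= 1863819 / 77000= 24.21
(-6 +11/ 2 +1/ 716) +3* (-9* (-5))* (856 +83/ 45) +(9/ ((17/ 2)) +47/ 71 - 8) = 100077670045/ 864212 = 115802.22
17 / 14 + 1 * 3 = 4.21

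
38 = 38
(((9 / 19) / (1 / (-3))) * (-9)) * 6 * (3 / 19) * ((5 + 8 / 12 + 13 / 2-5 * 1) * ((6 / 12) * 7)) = 303.92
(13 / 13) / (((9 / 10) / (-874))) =-8740 / 9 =-971.11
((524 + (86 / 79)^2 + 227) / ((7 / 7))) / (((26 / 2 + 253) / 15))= 3706095 / 87374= 42.42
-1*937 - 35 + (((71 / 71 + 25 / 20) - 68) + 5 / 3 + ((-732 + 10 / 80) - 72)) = -44159 / 24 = -1839.96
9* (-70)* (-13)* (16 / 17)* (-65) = -8517600 / 17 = -501035.29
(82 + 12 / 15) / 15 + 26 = 788 / 25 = 31.52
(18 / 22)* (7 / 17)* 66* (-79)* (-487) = 14542794 / 17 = 855458.47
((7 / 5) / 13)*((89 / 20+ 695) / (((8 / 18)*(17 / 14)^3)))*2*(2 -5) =-567.95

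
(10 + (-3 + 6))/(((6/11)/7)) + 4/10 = 5017/30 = 167.23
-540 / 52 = -135 / 13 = -10.38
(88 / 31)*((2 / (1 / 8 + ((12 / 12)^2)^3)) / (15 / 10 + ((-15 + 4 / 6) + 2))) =-2816 / 6045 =-0.47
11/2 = 5.50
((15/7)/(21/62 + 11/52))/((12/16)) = 32240/6209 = 5.19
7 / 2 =3.50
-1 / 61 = -0.02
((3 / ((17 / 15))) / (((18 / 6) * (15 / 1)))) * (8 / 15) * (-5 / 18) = -4 / 459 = -0.01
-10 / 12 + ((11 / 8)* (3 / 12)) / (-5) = -433 / 480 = -0.90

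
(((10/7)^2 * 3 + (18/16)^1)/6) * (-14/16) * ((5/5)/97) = -947/86912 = -0.01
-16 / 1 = -16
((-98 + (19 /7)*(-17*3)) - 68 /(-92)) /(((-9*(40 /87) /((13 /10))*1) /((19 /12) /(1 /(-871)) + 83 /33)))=-433239215149 /4250400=-101929.05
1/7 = 0.14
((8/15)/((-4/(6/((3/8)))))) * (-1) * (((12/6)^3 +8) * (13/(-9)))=-6656/135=-49.30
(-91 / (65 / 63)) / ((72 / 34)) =-833 / 20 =-41.65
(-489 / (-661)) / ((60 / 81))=13203 / 13220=1.00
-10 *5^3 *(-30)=37500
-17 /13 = -1.31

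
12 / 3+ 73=77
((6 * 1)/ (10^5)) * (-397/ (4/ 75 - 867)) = 3573/ 130042000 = 0.00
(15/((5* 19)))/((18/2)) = 1/57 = 0.02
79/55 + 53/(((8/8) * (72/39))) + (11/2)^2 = 79721/1320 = 60.39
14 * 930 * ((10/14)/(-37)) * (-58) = 539400/37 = 14578.38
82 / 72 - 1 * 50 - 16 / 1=-64.86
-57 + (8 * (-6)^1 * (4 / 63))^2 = -21041 / 441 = -47.71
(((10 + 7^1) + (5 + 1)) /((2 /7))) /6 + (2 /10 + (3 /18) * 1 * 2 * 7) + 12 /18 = 997 /60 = 16.62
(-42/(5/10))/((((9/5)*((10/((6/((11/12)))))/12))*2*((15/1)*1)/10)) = -122.18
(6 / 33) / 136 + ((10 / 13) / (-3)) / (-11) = 719 / 29172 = 0.02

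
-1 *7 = -7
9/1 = 9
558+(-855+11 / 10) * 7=-54193 / 10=-5419.30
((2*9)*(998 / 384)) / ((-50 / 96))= -4491 / 50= -89.82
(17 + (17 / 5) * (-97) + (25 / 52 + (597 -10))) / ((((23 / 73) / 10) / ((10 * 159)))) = 4144685595 / 299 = 13861824.73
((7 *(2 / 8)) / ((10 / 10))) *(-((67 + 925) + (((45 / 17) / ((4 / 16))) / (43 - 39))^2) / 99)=-2020991 / 114444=-17.66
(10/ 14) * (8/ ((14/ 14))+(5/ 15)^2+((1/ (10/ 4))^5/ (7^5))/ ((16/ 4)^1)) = 3834096947/ 661775625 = 5.79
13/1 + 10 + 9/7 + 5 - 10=135/7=19.29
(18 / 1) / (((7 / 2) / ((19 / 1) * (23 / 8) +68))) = 8829 / 14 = 630.64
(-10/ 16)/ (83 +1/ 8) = -0.01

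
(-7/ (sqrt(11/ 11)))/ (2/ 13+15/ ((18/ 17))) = -546/ 1117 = -0.49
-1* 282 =-282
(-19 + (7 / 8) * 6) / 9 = -55 / 36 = -1.53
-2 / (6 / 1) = -1 / 3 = -0.33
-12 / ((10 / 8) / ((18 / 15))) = -288 / 25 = -11.52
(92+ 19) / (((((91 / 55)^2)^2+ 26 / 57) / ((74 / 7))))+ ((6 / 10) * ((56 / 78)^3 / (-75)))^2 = 18119435101726315226734862 / 122761962737913309890625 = 147.60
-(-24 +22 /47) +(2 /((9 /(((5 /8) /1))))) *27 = 5129 /188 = 27.28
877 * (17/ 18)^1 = 14909/ 18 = 828.28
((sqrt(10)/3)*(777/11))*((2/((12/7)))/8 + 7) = 88837*sqrt(10)/528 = 532.06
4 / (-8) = -1 / 2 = -0.50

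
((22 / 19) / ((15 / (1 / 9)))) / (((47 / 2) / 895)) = 7876 / 24111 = 0.33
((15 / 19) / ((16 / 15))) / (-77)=-225 / 23408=-0.01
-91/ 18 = -5.06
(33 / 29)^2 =1089 / 841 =1.29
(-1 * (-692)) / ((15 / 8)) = 5536 / 15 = 369.07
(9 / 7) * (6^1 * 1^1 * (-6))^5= -544195584 / 7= -77742226.29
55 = 55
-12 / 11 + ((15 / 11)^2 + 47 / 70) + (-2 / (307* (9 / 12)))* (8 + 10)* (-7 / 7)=4151039 / 2600290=1.60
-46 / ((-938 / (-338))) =-7774 / 469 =-16.58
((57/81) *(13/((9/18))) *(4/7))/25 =1976/4725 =0.42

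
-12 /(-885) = 4 /295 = 0.01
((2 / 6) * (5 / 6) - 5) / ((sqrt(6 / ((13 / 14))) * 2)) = -85 * sqrt(273) / 1512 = -0.93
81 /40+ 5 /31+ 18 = 20.19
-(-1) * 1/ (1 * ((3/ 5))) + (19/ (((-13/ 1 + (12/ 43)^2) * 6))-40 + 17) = -1031145/ 47786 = -21.58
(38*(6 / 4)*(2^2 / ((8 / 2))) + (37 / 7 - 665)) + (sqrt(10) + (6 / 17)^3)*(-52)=-20806571 / 34391 - 52*sqrt(10)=-769.44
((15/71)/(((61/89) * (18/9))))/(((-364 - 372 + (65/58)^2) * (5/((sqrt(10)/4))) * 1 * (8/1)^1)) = -74849 * sqrt(10)/57092489328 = -0.00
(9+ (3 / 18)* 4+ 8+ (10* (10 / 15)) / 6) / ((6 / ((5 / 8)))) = 845 / 432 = 1.96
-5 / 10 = -1 / 2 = -0.50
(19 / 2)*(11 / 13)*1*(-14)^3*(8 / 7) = -327712 / 13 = -25208.62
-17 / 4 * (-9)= 153 / 4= 38.25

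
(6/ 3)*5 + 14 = 24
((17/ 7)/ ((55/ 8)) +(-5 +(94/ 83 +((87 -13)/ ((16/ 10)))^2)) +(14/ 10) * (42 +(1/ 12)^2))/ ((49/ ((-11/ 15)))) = -32.84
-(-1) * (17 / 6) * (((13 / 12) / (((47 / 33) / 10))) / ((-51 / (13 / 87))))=-9295 / 147204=-0.06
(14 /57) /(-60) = -7 /1710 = -0.00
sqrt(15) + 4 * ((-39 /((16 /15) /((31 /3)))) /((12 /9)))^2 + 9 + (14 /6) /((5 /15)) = sqrt(15) + 328894609 /1024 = 321190.01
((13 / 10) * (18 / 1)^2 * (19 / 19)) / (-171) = -234 / 95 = -2.46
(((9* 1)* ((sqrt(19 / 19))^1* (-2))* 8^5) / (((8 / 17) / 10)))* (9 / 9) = -12533760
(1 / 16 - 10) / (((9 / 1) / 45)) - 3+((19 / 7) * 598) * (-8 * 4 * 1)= -5823245 / 112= -51993.26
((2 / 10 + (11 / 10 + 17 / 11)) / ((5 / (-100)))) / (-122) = 313 / 671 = 0.47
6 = 6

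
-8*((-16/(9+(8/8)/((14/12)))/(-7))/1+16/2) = -4544/69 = -65.86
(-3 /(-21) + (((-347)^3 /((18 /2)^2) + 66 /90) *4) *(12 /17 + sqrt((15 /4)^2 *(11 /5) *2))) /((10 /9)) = -104454659 *sqrt(110) /75 -23397841321 /17850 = -15917866.18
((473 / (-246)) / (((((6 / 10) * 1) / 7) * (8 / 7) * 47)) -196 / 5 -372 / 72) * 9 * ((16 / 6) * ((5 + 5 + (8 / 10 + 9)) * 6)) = -6151415787 / 48175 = -127688.96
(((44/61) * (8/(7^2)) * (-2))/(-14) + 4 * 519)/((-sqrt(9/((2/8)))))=-21718250/62769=-346.00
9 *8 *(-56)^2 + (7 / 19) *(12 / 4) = 4290069 / 19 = 225793.11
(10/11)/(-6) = -0.15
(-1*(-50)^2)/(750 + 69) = -2500/819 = -3.05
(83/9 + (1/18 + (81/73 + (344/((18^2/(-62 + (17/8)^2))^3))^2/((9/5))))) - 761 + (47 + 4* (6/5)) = -2843084748712779851156870431463/4080424110361545671536803840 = -696.76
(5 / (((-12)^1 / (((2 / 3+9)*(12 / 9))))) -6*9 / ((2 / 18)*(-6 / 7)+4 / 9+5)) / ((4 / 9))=-140719 / 4044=-34.80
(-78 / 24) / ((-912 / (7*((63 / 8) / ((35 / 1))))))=0.01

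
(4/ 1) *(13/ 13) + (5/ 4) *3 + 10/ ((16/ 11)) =14.62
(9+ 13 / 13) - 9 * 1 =1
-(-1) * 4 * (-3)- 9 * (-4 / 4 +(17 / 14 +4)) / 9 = -227 / 14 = -16.21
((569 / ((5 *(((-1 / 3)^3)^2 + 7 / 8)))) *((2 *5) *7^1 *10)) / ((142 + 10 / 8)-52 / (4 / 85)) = -1858308480 / 19662017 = -94.51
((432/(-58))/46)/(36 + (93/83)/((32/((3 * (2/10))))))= -53120/11817239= -0.00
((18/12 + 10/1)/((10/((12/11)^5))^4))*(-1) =-2755514994571622744064/420468746832850005750625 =-0.01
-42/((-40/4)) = 21/5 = 4.20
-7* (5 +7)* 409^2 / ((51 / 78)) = -365341704 / 17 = -21490688.47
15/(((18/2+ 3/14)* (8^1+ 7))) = 14/129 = 0.11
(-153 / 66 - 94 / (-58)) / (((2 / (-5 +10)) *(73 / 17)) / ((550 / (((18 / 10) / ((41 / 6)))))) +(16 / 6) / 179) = -104099128125 / 2346207532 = -44.37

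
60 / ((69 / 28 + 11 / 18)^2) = 762048 / 120125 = 6.34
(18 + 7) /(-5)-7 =-12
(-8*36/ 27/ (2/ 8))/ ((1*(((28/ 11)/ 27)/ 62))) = -196416/ 7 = -28059.43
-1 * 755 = -755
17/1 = 17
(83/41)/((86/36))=1494/1763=0.85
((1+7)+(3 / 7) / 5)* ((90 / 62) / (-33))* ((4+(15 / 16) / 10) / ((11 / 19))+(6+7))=-5998185 / 840224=-7.14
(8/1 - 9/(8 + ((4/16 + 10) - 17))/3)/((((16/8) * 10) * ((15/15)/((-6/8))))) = -21/100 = -0.21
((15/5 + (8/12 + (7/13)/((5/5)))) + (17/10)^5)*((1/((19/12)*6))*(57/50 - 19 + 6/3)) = -4378239803/142500000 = -30.72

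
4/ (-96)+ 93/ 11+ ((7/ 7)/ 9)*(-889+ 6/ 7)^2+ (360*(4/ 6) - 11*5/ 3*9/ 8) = 87871.98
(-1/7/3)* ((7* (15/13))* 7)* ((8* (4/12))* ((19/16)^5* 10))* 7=-3033221275/2555904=-1186.75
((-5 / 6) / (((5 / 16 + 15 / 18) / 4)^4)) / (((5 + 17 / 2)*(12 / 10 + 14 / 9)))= -3.33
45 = 45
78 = 78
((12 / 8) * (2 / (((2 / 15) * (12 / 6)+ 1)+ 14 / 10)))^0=1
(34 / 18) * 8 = 136 / 9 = 15.11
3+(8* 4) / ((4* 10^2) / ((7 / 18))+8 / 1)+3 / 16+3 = 90241 / 14512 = 6.22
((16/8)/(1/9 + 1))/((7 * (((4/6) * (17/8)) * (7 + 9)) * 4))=27/9520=0.00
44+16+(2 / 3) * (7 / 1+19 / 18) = 1765 / 27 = 65.37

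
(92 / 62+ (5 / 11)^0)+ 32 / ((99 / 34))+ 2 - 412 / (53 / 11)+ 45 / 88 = -90468913 / 1301256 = -69.52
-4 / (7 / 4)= -16 / 7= -2.29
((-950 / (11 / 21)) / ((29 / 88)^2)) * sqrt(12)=-28089600 * sqrt(3) / 841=-57850.91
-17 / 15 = -1.13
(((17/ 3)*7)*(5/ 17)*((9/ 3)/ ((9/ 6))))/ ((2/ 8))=280/ 3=93.33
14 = 14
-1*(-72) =72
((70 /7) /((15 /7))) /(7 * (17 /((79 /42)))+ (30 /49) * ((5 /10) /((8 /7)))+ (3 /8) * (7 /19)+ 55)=147098 /3740655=0.04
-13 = -13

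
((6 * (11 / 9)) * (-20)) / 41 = -440 / 123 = -3.58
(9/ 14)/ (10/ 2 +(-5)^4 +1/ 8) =36/ 35287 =0.00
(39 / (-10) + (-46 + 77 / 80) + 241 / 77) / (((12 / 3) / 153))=-8634555 / 4928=-1752.14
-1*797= -797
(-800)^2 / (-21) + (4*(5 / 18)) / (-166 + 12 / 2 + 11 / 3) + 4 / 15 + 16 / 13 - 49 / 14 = -1858255863 / 60970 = -30478.20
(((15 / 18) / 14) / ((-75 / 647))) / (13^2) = -647 / 212940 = -0.00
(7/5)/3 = 7/15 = 0.47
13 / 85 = 0.15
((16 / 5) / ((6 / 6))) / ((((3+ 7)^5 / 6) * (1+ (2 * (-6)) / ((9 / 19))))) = -9 / 1140625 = -0.00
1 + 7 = 8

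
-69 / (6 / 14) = -161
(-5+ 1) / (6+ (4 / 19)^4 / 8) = -0.67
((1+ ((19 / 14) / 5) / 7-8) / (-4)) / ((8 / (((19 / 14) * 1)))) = 64809 / 219520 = 0.30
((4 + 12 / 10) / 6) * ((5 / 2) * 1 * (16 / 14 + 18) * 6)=1742 / 7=248.86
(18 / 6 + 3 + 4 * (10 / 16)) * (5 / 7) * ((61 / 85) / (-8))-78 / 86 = -1.45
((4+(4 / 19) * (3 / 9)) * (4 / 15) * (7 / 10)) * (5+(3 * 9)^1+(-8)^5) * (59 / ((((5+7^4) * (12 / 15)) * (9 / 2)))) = -522772096 / 3085695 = -169.42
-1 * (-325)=325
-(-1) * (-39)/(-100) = 39/100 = 0.39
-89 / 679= -0.13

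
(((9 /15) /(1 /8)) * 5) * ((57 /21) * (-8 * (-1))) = 521.14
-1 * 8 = -8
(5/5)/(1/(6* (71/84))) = 71/14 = 5.07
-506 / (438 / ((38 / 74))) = -4807 / 8103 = -0.59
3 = 3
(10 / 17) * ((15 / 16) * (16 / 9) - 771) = -452.55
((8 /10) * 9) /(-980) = -9 /1225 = -0.01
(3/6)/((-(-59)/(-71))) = -71/118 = -0.60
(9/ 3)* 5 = 15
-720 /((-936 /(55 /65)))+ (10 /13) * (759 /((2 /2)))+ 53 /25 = 2478457 /4225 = 586.62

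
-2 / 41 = -0.05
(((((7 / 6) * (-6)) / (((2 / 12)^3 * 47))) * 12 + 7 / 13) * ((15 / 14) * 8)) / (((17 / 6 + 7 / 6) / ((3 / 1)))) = -1514205 / 611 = -2478.24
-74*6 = -444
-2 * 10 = -20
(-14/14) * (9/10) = -9/10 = -0.90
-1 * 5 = -5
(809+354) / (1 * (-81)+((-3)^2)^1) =-1163 / 72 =-16.15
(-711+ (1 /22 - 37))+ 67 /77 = -115051 /154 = -747.08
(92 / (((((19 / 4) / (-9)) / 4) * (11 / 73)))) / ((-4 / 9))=2175984 / 209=10411.41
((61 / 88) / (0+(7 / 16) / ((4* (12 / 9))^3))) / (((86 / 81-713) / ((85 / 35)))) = -25485312 / 31082513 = -0.82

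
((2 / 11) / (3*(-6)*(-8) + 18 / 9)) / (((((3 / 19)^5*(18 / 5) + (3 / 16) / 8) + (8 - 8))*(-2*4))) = -198087920 / 30274189671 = -0.01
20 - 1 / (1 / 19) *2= -18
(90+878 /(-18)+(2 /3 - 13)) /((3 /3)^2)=260 /9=28.89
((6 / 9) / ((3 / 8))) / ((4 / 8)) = 32 / 9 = 3.56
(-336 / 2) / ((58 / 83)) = -6972 / 29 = -240.41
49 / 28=7 / 4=1.75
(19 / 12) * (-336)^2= 178752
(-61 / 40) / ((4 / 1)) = -61 / 160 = -0.38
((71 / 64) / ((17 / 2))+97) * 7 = 369873 / 544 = 679.91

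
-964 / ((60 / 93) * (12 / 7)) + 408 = -27817 / 60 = -463.62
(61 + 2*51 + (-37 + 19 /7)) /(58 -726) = -901 /4676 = -0.19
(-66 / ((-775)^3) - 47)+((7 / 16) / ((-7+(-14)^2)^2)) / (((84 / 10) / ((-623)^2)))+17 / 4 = -42.18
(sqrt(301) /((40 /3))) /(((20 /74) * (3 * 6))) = 37 * sqrt(301) /2400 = 0.27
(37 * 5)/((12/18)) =555/2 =277.50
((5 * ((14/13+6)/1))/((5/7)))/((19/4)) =2576/247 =10.43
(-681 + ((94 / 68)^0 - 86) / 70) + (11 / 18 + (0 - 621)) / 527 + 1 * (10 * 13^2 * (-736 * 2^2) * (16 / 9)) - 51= -293690031172 / 33201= -8845818.84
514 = 514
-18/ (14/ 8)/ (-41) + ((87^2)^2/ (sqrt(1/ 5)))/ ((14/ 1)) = 72/ 287 + 57289761*sqrt(5)/ 14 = 9150271.68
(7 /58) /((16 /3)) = 21 /928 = 0.02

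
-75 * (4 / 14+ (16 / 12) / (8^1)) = -475 / 14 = -33.93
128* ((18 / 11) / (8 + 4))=192 / 11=17.45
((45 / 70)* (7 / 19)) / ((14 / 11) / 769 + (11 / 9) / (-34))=-11648043 / 1686535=-6.91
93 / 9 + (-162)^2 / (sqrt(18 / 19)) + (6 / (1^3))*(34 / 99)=409 / 33 + 4374*sqrt(38)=26975.54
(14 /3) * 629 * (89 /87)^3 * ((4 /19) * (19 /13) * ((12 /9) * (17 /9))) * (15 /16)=527676346190 /231134553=2282.98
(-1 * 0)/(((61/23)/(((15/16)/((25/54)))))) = 0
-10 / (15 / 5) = -10 / 3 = -3.33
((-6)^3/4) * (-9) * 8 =3888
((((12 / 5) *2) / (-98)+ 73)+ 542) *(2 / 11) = 301326 / 2695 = 111.81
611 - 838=-227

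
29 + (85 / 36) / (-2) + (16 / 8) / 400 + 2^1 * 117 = 117821 / 450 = 261.82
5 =5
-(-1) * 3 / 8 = 0.38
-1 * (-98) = 98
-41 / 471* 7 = -0.61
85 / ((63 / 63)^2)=85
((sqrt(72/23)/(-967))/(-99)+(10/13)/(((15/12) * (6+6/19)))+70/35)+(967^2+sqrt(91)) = 2 * sqrt(46)/733953+sqrt(91)+182342764/195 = 935100.64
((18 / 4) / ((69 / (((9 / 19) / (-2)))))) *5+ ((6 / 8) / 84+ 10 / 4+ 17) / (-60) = -236329 / 587328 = -0.40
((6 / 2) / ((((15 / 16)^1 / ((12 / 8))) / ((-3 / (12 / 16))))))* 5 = -96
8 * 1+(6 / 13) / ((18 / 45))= 119 / 13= 9.15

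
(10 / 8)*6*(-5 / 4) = -75 / 8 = -9.38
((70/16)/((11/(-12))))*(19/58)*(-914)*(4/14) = 130245/319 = 408.29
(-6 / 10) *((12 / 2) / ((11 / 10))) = -36 / 11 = -3.27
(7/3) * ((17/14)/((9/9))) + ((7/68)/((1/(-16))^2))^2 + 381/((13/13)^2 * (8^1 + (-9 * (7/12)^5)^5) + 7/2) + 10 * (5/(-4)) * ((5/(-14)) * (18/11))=9087176296740603978640495610422/12313457985873320355004100175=737.99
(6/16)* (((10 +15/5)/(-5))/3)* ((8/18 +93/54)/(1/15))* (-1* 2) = 169/8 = 21.12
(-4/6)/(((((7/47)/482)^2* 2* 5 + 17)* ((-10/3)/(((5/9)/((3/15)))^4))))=20047020156250/28620603043191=0.70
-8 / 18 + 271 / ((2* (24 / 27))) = 21887 / 144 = 151.99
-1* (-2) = 2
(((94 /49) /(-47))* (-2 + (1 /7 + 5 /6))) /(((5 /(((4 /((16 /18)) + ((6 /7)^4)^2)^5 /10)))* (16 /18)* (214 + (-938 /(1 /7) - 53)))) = -22122426362707376005238255091596179892643 /59679279267103817460459285243256730269504000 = -0.00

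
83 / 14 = 5.93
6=6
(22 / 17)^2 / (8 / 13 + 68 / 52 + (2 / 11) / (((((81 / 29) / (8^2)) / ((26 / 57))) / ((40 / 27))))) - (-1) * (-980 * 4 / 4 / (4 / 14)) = -83721436131842 / 24411097385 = -3429.65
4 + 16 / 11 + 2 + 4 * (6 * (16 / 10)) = 2522 / 55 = 45.85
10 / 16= 5 / 8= 0.62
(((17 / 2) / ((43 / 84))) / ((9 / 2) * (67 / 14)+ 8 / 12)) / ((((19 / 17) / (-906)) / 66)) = -60967523232 / 1523705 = -40012.68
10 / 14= 5 / 7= 0.71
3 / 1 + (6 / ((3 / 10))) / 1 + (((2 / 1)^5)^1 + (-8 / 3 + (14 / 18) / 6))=2833 / 54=52.46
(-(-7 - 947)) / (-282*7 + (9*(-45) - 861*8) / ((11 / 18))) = -159 / 2318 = -0.07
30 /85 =6 /17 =0.35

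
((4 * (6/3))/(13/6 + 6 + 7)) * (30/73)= 1440/6643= 0.22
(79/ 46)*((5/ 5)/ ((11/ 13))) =1027/ 506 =2.03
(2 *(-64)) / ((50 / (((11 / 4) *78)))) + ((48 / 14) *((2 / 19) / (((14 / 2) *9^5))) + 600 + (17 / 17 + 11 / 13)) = 314015028928 / 5955583725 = 52.73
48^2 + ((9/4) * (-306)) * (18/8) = 6039/8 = 754.88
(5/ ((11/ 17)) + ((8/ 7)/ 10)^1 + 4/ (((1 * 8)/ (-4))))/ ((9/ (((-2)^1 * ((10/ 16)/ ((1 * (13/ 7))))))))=-173/ 396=-0.44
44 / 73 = 0.60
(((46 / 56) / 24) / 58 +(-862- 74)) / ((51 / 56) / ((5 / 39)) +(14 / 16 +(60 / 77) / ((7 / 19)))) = -14045382505 / 151462128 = -92.73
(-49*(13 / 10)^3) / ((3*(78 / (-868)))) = 1796977 / 4500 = 399.33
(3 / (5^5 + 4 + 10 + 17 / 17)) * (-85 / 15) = -17 / 3140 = -0.01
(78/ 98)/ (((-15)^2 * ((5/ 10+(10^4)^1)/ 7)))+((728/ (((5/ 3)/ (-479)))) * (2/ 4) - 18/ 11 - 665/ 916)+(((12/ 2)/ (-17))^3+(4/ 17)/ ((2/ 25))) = -104613.07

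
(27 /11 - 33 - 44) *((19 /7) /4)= -3895 /77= -50.58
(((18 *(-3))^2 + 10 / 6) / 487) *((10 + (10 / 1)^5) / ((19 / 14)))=441493.76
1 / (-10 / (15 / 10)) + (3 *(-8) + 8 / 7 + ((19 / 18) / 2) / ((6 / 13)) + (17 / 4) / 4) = -314513 / 15120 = -20.80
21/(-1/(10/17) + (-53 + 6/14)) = -1470/3799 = -0.39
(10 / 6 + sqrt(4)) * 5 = 55 / 3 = 18.33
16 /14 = 8 /7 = 1.14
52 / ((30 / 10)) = 52 / 3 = 17.33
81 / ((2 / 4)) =162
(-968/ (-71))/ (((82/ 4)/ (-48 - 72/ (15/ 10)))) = -185856/ 2911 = -63.85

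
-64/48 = -1.33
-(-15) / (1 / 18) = 270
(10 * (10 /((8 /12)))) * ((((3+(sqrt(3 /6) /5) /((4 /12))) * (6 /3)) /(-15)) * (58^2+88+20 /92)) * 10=-47640600 /23 - 4764060 * sqrt(2) /23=-2364260.79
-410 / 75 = -82 / 15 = -5.47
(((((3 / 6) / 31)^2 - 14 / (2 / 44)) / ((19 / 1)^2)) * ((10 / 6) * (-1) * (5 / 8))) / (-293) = -29598775 / 9758193888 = -0.00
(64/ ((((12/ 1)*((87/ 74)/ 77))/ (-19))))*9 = -1732192/ 29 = -59730.76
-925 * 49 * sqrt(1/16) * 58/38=-1314425/76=-17295.07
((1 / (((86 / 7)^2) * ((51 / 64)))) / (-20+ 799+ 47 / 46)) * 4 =144256 / 3383542419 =0.00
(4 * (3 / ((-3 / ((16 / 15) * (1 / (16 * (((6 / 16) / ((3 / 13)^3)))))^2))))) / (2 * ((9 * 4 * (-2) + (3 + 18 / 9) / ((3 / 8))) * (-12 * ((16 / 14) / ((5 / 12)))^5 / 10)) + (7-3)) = -5672362500 / 6928008529523461159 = -0.00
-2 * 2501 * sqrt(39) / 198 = -2501 * sqrt(39) / 99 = -157.77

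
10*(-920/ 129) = -9200/ 129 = -71.32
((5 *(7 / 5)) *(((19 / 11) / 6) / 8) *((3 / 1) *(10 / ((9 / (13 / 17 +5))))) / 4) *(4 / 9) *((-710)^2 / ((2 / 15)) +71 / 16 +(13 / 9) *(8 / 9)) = 14514719912525 / 7138368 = 2033338.70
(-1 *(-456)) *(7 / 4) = 798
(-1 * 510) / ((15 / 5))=-170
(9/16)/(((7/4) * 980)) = 9/27440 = 0.00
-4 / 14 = -2 / 7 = -0.29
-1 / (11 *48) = -1 / 528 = -0.00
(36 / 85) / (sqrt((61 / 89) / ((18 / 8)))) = 54 * sqrt(5429) / 5185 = 0.77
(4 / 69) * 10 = 40 / 69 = 0.58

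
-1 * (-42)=42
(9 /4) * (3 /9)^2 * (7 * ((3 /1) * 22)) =231 /2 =115.50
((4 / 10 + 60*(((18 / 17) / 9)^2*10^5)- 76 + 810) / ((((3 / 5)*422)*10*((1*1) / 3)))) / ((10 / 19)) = 287520369 / 1524475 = 188.60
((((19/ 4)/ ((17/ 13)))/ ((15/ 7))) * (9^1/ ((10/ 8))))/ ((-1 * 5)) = -5187/ 2125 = -2.44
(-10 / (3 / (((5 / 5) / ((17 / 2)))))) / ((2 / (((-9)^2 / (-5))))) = 54 / 17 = 3.18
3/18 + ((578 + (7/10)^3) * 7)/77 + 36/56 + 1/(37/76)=473847511/8547000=55.44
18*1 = 18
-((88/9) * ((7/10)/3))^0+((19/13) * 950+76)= 19025/13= 1463.46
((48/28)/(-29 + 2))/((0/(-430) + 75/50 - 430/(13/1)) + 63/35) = 520/243873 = 0.00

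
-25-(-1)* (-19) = -44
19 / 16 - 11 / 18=83 / 144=0.58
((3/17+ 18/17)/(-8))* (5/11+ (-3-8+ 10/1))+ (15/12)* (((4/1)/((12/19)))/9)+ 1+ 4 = 5.96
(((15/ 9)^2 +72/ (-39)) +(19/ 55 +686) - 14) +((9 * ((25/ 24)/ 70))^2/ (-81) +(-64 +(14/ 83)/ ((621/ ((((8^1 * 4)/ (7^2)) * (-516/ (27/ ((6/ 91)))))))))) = 844982193672217/ 1386861315840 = 609.28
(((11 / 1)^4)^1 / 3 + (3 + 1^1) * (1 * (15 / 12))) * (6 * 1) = 29312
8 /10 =4 /5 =0.80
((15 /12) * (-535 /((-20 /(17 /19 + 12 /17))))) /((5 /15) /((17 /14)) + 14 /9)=497871 /17024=29.25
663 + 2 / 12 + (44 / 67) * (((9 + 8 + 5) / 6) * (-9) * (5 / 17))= 4488521 / 6834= 656.79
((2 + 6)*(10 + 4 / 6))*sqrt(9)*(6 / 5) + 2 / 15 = 922 / 3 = 307.33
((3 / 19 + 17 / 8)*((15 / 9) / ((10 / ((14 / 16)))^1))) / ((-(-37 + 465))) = -2429 / 3122688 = -0.00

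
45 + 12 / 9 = 139 / 3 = 46.33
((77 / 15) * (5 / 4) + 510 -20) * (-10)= -29785 / 6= -4964.17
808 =808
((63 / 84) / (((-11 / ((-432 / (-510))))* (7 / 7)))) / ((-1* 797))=54 / 745195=0.00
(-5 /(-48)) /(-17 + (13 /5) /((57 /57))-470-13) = -25 /119376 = -0.00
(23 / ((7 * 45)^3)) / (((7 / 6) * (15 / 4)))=184 / 1093955625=0.00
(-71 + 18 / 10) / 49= -346 / 245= -1.41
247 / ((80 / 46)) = 142.02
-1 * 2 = -2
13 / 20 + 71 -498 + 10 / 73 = -622271 / 1460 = -426.21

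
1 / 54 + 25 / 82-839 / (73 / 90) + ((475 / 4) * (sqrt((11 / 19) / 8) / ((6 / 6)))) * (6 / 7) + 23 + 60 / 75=-408200671 / 404055 + 75 * sqrt(418) / 56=-982.88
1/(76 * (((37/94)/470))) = 11045/703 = 15.71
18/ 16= 9/ 8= 1.12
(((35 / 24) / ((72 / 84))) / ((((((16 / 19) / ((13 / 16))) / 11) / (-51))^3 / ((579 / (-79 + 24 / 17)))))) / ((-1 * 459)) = -4659497389566684665 / 1062199099392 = -4386651.61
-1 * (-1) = 1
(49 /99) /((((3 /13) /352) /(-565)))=-11516960 /27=-426554.07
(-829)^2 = 687241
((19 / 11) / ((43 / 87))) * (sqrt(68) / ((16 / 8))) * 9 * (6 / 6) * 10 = 148770 * sqrt(17) / 473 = 1296.82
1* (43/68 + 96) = 6571/68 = 96.63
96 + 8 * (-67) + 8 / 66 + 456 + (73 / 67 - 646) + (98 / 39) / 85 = -1536157339 / 2443155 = -628.76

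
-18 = -18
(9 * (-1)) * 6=-54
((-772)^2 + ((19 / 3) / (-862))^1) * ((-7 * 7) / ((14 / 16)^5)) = -3607322869760 / 63357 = -56936453.27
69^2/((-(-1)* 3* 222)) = 529/74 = 7.15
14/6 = 2.33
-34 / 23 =-1.48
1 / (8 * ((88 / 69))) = 69 / 704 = 0.10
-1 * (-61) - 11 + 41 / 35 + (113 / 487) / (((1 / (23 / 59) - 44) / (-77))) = 51.60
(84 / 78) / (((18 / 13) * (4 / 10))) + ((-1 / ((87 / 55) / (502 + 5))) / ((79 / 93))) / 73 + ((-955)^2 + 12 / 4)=2745535672147 / 3010374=912024.78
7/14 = 1/2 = 0.50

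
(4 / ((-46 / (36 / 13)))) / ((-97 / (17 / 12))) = 102 / 29003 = 0.00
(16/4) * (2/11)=8/11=0.73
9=9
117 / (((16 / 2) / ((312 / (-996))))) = -1521 / 332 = -4.58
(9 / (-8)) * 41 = -369 / 8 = -46.12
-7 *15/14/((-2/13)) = 195/4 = 48.75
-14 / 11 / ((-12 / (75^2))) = 13125 / 22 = 596.59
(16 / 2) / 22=4 / 11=0.36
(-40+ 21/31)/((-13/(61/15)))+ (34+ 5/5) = 285934/6045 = 47.30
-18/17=-1.06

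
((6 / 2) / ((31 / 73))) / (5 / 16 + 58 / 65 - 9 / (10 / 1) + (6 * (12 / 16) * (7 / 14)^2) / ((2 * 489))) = 18562440 / 803923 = 23.09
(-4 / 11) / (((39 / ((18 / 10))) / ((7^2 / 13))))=-588 / 9295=-0.06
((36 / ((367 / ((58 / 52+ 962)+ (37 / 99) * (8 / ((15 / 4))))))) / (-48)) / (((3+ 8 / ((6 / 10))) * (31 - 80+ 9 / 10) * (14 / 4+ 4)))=5316667 / 15903317430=0.00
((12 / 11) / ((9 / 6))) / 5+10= 558 / 55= 10.15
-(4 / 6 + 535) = -1607 / 3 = -535.67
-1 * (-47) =47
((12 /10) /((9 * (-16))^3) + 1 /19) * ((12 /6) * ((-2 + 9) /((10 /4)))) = 17418107 /59097600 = 0.29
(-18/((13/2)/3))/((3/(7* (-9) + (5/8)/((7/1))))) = 2439/14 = 174.21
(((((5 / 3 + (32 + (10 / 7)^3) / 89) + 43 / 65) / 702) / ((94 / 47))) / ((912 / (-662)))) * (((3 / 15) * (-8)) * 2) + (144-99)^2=1205859494922034 / 595484846775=2025.00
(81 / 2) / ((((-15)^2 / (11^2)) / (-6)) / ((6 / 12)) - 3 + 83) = 9801 / 19210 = 0.51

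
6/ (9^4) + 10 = 21872/ 2187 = 10.00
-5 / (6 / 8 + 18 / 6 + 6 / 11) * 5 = -1100 / 189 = -5.82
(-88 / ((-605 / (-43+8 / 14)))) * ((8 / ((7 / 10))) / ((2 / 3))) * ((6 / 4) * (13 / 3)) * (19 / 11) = -640224 / 539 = -1187.80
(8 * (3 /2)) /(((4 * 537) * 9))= 1 /1611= 0.00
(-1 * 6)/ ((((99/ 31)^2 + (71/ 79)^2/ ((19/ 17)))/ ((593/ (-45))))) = 67574970467/ 9334106970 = 7.24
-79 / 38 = -2.08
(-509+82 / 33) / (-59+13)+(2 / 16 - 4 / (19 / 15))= 920441 / 115368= 7.98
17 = 17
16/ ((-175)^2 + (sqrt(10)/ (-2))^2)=32/ 61255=0.00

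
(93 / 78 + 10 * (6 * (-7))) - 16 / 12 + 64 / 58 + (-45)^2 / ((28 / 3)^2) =-350949821 / 886704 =-395.79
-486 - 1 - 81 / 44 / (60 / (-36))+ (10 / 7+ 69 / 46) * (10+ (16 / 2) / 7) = -4886173 / 10780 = -453.26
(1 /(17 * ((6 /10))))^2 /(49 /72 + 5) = 200 /118201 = 0.00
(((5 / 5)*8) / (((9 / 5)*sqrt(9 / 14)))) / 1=5.54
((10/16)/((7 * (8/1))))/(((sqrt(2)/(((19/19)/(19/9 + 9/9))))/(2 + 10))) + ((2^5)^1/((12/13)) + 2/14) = 135 * sqrt(2)/6272 + 731/21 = 34.84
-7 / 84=-1 / 12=-0.08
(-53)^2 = 2809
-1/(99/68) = -68/99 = -0.69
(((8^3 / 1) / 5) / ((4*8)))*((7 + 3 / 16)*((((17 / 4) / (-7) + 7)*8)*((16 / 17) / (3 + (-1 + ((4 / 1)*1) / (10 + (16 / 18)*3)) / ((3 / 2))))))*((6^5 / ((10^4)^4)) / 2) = 57024567 / 337011718750000000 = 0.00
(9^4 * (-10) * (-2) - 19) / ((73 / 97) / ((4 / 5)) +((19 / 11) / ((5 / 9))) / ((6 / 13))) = 17089.95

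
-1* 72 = -72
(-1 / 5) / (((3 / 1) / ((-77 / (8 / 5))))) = 77 / 24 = 3.21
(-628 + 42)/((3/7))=-4102/3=-1367.33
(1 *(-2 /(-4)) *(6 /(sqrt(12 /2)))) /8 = 0.15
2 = 2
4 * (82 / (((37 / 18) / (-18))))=-106272 / 37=-2872.22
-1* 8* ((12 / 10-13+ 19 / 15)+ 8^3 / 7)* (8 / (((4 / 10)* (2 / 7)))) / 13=-2697.03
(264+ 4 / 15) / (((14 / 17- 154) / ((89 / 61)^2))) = -133445087 / 36335565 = -3.67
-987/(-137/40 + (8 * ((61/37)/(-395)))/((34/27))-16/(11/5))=92.03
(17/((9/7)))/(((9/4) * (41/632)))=300832/3321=90.58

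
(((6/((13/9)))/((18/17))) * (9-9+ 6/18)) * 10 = 170/13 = 13.08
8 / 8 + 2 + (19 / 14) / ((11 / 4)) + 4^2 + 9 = 2194 / 77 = 28.49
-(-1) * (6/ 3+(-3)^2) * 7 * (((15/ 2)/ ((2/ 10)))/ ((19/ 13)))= 75075/ 38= 1975.66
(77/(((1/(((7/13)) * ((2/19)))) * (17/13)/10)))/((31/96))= 1034880/10013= 103.35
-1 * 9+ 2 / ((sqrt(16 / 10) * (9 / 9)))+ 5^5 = sqrt(10) / 2+ 3116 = 3117.58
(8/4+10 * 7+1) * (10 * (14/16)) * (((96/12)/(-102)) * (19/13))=-73.22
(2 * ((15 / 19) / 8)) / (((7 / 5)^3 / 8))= 3750 / 6517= 0.58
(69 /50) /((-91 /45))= -621 /910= -0.68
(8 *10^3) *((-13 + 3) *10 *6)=-4800000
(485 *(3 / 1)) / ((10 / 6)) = 873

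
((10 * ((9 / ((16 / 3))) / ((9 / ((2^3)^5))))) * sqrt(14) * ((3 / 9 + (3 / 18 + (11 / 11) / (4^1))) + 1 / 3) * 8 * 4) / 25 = 425984 * sqrt(14) / 5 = 318777.24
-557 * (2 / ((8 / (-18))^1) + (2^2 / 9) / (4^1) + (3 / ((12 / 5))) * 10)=-40661 / 9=-4517.89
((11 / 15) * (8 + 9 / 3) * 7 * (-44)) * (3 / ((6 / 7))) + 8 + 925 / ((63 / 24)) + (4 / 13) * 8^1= -3791526 / 455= -8333.02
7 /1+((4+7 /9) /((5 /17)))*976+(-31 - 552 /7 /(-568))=354053977 /22365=15830.72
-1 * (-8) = 8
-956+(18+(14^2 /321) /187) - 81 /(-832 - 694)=-85916766193 /91601202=-937.94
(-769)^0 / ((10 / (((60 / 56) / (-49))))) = -3 / 1372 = -0.00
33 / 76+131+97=17361 / 76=228.43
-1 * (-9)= 9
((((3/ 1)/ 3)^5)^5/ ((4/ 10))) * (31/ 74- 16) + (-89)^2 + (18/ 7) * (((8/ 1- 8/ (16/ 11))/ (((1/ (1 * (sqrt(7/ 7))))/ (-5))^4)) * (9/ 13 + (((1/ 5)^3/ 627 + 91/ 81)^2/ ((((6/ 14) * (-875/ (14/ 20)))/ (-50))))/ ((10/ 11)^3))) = 1876344614590333549/ 166141879312500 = 11293.63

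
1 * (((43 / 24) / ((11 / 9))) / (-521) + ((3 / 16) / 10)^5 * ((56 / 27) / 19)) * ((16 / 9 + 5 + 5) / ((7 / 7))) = -70944352021397 / 2140844851200000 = -0.03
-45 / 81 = -5 / 9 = -0.56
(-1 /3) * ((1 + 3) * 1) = -4 /3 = -1.33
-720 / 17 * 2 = -1440 / 17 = -84.71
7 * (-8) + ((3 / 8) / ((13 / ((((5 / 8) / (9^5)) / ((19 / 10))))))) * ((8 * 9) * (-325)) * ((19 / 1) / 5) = -490013 / 8748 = -56.01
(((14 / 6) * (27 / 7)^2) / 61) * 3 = 729 / 427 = 1.71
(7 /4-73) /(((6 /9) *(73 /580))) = -123975 /146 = -849.14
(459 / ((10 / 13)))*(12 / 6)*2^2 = 23868 / 5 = 4773.60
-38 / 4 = -19 / 2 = -9.50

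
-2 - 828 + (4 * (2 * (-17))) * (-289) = 38474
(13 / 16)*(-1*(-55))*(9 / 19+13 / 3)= 97955 / 456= 214.81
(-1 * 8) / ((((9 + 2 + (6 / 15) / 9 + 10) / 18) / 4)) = -25920 / 947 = -27.37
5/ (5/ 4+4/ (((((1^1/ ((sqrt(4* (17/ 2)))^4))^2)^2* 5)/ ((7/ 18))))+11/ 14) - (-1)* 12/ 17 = 8400374528768664/ 11900530582270549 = 0.71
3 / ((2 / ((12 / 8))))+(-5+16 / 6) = -1 / 12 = -0.08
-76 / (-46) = 38 / 23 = 1.65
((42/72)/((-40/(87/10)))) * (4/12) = -203/4800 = -0.04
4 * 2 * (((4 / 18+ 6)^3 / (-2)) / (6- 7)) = 702464 / 729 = 963.60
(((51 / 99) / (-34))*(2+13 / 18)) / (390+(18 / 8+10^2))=-49 / 584793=-0.00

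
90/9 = 10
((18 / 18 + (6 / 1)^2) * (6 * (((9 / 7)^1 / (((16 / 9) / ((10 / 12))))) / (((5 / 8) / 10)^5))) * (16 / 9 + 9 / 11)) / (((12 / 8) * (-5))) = -3739090944 / 77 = -48559622.65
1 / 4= 0.25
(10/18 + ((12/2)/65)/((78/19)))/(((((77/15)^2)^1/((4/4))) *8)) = 785/286286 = 0.00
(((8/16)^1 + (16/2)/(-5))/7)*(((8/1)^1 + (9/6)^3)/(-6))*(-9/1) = -429/160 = -2.68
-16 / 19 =-0.84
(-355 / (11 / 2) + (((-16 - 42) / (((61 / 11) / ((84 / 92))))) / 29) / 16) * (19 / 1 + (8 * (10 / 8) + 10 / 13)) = -3085001847 / 1605032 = -1922.08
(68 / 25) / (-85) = -4 / 125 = -0.03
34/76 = 17/38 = 0.45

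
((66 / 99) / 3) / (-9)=-2 / 81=-0.02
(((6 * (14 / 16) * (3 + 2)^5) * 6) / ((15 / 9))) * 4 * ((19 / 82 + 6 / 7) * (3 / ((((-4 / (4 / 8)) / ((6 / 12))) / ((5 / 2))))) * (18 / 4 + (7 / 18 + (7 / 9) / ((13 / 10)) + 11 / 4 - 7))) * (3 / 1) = -30533203125 / 68224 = -447543.43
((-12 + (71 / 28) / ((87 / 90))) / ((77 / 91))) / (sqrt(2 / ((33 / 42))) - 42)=49491*sqrt(77) / 43266608 + 148473 / 561904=0.27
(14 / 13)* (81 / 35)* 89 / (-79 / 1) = -2.81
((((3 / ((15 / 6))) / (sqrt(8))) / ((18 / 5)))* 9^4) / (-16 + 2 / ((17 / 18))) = -37179* sqrt(2) / 944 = -55.70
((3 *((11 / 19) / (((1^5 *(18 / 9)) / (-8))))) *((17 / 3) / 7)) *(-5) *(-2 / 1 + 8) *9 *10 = 2019600 / 133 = 15184.96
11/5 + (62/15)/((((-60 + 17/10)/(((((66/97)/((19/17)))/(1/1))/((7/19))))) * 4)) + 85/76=44979087/13675060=3.29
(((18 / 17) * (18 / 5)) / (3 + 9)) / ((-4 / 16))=-108 / 85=-1.27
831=831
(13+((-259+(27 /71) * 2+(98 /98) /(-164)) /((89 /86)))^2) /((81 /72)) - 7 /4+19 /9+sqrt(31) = sqrt(31)+44593254222324407 /805463138892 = 55369.06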